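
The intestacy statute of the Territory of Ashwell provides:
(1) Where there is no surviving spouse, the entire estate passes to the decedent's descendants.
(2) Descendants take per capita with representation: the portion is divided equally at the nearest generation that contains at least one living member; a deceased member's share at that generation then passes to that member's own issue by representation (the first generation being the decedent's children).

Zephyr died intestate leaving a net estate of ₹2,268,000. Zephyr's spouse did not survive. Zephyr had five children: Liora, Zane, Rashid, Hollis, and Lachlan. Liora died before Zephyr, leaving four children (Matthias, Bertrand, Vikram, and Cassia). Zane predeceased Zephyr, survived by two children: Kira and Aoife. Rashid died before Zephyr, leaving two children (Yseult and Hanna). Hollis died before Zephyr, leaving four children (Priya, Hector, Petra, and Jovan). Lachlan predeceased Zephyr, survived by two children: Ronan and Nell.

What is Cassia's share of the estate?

The entire ₹2,268,000 passes to the descendants.
No child survives, so the initial division is made at the grandchildren's generation.
That amount (₹2,268,000) is divided into 14 shares of ₹162,000: Matthias, Bertrand, Vikram, Cassia, Kira, Aoife, Yseult, Hanna, Priya, Hector, Petra, Jovan, Ronan, and Nell each take ₹162,000.

Cassia receives ₹162,000.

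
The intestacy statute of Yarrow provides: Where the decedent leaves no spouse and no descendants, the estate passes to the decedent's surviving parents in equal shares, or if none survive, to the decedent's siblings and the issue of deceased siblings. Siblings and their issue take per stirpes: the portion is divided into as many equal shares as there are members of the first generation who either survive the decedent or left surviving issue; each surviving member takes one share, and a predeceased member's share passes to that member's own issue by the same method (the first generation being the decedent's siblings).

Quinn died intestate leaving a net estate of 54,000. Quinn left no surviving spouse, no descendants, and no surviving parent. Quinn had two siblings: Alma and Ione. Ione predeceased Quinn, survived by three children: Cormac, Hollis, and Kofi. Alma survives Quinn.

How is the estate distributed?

The entire 54,000 passes to the siblings and their issue.
That amount (54,000) is divided into 2 shares of 27,000: Alma takes 27,000; Ione's 27,000 share passes to Ione's issue.
Ione's share (27,000) is divided into 3 shares of 9,000: Cormac, Hollis, and Kofi each take 9,000.

Alma: 27,000; Cormac: 9,000; Hollis: 9,000; Kofi: 9,000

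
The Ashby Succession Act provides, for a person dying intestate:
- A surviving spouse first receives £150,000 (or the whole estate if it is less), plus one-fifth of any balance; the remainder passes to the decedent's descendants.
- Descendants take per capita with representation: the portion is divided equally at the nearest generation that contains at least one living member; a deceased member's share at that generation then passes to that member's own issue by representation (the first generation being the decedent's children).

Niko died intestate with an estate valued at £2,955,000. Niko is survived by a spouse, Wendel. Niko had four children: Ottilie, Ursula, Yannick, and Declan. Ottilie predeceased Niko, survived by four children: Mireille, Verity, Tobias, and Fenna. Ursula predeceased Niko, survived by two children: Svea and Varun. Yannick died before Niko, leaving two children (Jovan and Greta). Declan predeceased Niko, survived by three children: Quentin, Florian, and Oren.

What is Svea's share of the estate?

Wendel first takes £150,000, leaving a balance of £2,805,000. Wendel then takes one-fifth of the balance (£561,000), for a total of £711,000. The remaining £2,244,000 passes to the descendants.
No child survives, so the initial division is made at the grandchildren's generation.
The descendants' portion (£2,244,000) is divided into 11 shares of £204,000: Mireille, Verity, Tobias, Fenna, Svea, Varun, Jovan, Greta, Quentin, Florian, and Oren each take £204,000.

Svea receives £204,000.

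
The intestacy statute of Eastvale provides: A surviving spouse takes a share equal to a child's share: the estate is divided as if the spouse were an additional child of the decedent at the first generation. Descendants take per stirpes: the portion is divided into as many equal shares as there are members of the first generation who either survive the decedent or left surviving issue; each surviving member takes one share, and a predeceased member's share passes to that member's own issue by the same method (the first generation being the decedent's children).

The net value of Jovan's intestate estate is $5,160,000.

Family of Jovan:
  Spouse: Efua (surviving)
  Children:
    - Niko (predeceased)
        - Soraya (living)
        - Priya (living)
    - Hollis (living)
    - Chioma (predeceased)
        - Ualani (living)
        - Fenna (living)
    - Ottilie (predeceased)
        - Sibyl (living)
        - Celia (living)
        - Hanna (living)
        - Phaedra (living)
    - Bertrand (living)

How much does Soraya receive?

The spouse counts as an additional share at the children's level, so there are 6 primary shares of $860,000. Efua takes one such share ($860,000).
The children's combined portion ($4,300,000) is divided into 5 shares of $860,000: Hollis and Bertrand each take $860,000; Niko's $860,000 share passes to Niko's issue; Chioma's $860,000 share passes to Chioma's issue; Ottilie's $860,000 share passes to Ottilie's issue.
Niko's share ($860,000) is divided into 2 shares of $430,000: Soraya and Priya each take $430,000.
Chioma's share ($860,000) is divided into 2 shares of $430,000: Ualani and Fenna each take $430,000.
Ottilie's share ($860,000) is divided into 4 shares of $215,000: Sibyl, Celia, Hanna, and Phaedra each take $215,000.

Soraya receives $430,000.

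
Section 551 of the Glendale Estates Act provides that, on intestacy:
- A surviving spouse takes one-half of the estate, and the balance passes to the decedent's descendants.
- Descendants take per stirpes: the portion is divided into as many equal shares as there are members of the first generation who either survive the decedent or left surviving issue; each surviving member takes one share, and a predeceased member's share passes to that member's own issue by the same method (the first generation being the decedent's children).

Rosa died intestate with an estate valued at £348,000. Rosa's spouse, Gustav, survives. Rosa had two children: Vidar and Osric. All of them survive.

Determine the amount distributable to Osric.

Gustav takes one-half of £348,000 = £174,000. The remaining £174,000 passes to the descendants.
The descendants' portion (£174,000) is divided into 2 shares of £87,000: Vidar and Osric each take £87,000.

Osric receives £87,000.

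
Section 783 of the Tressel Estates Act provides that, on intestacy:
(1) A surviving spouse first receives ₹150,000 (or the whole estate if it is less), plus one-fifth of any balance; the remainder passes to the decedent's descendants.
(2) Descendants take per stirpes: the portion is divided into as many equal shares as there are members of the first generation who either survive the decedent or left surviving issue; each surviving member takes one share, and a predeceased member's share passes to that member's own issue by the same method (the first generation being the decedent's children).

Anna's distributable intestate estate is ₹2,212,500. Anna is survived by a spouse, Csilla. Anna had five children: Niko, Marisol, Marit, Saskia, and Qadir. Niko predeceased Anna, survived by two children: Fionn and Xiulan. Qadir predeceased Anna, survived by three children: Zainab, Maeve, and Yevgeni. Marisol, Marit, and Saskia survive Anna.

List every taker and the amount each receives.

Csilla first takes ₹150,000, leaving a balance of ₹2,062,500. Csilla then takes one-fifth of the balance (₹412,500), for a total of ₹562,500. The remaining ₹1,650,000 passes to the descendants.
The descendants' portion (₹1,650,000) is divided into 5 shares of ₹330,000: Marisol, Marit, and Saskia each take ₹330,000; Niko's ₹330,000 share passes to Niko's issue; Qadir's ₹330,000 share passes to Qadir's issue.
Niko's share (₹330,000) is divided into 2 shares of ₹165,000: Fionn and Xiulan each take ₹165,000.
Qadir's share (₹330,000) is divided into 3 shares of ₹110,000: Zainab, Maeve, and Yevgeni each take ₹110,000.

Csilla: ₹562,500; Fionn: ₹165,000; Xiulan: ₹165,000; Marisol: ₹330,000; Marit: ₹330,000; Saskia: ₹330,000; Zainab: ₹110,000; Maeve: ₹110,000; Yevgeni: ₹110,000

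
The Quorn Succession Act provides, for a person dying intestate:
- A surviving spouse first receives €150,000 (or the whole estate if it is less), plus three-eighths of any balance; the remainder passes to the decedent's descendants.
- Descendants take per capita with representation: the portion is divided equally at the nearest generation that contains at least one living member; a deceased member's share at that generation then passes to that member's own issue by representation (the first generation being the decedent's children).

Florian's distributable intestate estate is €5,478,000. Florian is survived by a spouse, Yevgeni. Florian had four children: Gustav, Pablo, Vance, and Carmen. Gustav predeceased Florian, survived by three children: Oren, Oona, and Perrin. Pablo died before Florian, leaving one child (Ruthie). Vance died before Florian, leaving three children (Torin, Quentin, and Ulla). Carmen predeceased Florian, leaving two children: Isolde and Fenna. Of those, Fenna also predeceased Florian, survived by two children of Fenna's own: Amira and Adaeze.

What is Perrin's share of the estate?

Perrin receives €370,000.

Yevgeni first takes €150,000, leaving a balance of €5,328,000. Yevgeni then takes three-eighths of the balance (€1,998,000), for a total of €2,148,000. The remaining €3,330,000 passes to the descendants.
No child survives, so the initial division is made at the grandchildren's generation.
The descendants' portion (€3,330,000) is divided into 9 shares of €370,000: Oren, Oona, Perrin, Ruthie, Torin, Quentin, Ulla, and Isolde each take €370,000; Fenna's €370,000 share passes to Fenna's issue.
Fenna's share (€370,000) is divided into 2 shares of €185,000: Amira and Adaeze each take €185,000.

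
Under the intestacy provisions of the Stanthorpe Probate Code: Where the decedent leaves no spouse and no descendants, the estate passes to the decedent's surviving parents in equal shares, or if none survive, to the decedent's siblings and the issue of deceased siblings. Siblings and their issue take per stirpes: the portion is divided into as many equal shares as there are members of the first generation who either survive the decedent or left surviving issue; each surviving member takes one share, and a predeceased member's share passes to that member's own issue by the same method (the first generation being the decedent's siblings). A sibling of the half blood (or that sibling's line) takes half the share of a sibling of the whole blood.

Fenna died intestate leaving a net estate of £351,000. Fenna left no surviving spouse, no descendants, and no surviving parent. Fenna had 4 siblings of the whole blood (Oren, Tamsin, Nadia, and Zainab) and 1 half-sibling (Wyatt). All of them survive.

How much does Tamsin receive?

The entire £351,000 passes to the siblings and their issue.
Counting each half-blood sibling's line as half a unit, there are 9/2 units in £351,000, so one unit is £78,000. Whole-blood lines (Oren, Tamsin, Nadia, and Zainab) take £78,000 each; half-blood lines (Wyatt) take £39,000 each.

Tamsin receives £78,000.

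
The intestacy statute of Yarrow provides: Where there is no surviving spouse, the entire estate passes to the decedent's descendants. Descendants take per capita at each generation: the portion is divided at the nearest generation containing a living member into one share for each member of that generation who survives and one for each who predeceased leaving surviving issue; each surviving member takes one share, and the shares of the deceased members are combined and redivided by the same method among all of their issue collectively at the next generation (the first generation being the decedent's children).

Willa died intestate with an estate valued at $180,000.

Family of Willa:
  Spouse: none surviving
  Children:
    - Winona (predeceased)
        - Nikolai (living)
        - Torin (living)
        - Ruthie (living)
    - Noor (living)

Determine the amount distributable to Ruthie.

The entire $180,000 passes to the descendants.
That amount ($180,000) is divided at the children's generation into 2 shares of $90,000. Noor takes $90,000. The remaining share for the deceased Winona ($90,000) is carried to the next generation.
That pool ($90,000) is divided at the grandchildren's generation equally among Nikolai, Torin, and Ruthie: $30,000 each.

Ruthie receives $30,000.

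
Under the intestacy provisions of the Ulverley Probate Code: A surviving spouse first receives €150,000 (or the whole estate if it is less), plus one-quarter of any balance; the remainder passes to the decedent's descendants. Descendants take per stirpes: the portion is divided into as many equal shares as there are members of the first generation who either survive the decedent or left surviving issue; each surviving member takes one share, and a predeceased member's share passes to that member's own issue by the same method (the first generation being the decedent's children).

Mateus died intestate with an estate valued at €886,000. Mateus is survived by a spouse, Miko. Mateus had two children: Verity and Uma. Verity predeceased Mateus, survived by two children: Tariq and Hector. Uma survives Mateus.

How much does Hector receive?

Hector receives €138,000.

Miko first takes €150,000, leaving a balance of €736,000. Miko then takes one-quarter of the balance (€184,000), for a total of €334,000. The remaining €552,000 passes to the descendants.
The descendants' portion (€552,000) is divided into 2 shares of €276,000: Uma takes €276,000; Verity's €276,000 share passes to Verity's issue.
Verity's share (€276,000) is divided into 2 shares of €138,000: Tariq and Hector each take €138,000.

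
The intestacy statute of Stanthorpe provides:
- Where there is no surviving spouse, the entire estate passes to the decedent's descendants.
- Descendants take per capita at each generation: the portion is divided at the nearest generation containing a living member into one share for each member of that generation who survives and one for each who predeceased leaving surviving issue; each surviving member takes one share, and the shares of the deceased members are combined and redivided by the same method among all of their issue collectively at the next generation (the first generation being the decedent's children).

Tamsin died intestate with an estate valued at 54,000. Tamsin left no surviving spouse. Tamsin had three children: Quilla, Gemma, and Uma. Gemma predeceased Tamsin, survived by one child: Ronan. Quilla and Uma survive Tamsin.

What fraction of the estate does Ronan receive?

The entire 54,000 passes to the descendants.
That amount (54,000) is divided at the children's generation into 3 shares of 18,000. Quilla and Uma each take 18,000. The remaining share for the deceased Gemma (18,000) is carried to the next generation.
That pool (18,000) passes entirely to Ronan, the sole taker at the grandchildren's generation.

Ronan receives 1/3 of the estate.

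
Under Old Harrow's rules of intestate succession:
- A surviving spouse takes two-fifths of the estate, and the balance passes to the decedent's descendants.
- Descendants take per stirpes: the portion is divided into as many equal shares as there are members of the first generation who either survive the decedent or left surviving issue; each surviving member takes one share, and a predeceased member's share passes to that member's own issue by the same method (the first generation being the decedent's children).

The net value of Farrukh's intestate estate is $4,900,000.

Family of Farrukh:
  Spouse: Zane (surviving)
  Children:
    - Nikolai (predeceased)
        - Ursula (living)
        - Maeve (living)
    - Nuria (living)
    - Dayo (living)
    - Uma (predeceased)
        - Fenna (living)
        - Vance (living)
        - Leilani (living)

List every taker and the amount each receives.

Zane: $1,960,000; Ursula: $367,500; Maeve: $367,500; Nuria: $735,000; Dayo: $735,000; Fenna: $245,000; Vance: $245,000; Leilani: $245,000

Zane takes two-fifths of $4,900,000 = $1,960,000. The remaining $2,940,000 passes to the descendants.
The descendants' portion ($2,940,000) is divided into 4 shares of $735,000: Nuria and Dayo each take $735,000; Nikolai's $735,000 share passes to Nikolai's issue; Uma's $735,000 share passes to Uma's issue.
Nikolai's share ($735,000) is divided into 2 shares of $367,500: Ursula and Maeve each take $367,500.
Uma's share ($735,000) is divided into 3 shares of $245,000: Fenna, Vance, and Leilani each take $245,000.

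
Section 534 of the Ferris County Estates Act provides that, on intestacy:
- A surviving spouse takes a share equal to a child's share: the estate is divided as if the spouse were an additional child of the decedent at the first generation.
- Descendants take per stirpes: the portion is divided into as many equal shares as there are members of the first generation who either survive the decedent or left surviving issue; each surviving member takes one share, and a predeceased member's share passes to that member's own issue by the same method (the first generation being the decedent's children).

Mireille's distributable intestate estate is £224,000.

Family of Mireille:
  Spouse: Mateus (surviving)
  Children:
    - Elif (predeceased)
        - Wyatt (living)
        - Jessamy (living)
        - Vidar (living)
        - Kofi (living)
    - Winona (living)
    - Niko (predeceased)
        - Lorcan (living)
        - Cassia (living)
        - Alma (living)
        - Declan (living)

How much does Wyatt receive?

Wyatt receives £14,000.

The spouse counts as an additional share at the children's level, so there are 4 primary shares of £56,000. Mateus takes one such share (£56,000).
The children's combined portion (£168,000) is divided into 3 shares of £56,000: Winona takes £56,000; Elif's £56,000 share passes to Elif's issue; Niko's £56,000 share passes to Niko's issue.
Elif's share (£56,000) is divided into 4 shares of £14,000: Wyatt, Jessamy, Vidar, and Kofi each take £14,000.
Niko's share (£56,000) is divided into 4 shares of £14,000: Lorcan, Cassia, Alma, and Declan each take £14,000.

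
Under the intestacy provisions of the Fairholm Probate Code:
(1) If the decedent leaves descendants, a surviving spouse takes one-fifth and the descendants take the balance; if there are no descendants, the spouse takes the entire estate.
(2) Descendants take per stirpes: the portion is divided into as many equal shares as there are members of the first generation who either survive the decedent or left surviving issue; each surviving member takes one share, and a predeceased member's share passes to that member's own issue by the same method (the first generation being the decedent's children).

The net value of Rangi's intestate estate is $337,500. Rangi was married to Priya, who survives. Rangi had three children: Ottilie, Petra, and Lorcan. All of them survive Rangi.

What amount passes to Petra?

Petra receives $90,000.

Priya takes one-fifth of $337,500 = $67,500. The remaining $270,000 passes to the descendants.
The descendants' portion ($270,000) is divided into 3 shares of $90,000: Ottilie, Petra, and Lorcan each take $90,000.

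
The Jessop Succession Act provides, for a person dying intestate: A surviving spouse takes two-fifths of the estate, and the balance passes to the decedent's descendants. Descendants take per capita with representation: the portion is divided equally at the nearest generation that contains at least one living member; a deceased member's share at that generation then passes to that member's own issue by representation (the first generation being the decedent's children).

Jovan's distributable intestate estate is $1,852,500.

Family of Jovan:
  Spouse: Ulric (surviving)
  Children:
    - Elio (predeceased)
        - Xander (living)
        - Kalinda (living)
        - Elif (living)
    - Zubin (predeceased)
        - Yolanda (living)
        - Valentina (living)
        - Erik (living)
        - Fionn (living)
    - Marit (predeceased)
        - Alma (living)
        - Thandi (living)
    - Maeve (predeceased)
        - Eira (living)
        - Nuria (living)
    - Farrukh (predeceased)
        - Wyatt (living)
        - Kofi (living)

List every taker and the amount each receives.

Ulric takes two-fifths of $1,852,500 = $741,000. The remaining $1,111,500 passes to the descendants.
No child survives, so the initial division is made at the grandchildren's generation.
The descendants' portion ($1,111,500) is divided into 13 shares of $85,500: Xander, Kalinda, Elif, Yolanda, Valentina, Erik, Fionn, Alma, Thandi, Eira, Nuria, Wyatt, and Kofi each take $85,500.

Ulric: $741,000; Xander: $85,500; Kalinda: $85,500; Elif: $85,500; Yolanda: $85,500; Valentina: $85,500; Erik: $85,500; Fionn: $85,500; Alma: $85,500; Thandi: $85,500; Eira: $85,500; Nuria: $85,500; Wyatt: $85,500; Kofi: $85,500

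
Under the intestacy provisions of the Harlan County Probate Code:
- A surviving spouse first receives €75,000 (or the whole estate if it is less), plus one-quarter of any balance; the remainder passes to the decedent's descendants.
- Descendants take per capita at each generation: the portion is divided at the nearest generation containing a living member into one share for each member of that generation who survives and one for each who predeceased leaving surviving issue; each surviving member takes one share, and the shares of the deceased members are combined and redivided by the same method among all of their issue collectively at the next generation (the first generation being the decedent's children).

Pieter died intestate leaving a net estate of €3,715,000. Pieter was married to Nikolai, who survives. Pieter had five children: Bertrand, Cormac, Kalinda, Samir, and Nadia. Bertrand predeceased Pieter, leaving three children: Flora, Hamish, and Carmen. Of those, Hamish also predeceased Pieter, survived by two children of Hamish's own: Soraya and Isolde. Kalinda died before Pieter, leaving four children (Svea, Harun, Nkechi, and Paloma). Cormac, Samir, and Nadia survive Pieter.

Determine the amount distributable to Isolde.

Isolde receives €78,000.

Nikolai first takes €75,000, leaving a balance of €3,640,000. Nikolai then takes one-quarter of the balance (€910,000), for a total of €985,000. The remaining €2,730,000 passes to the descendants.
The descendants' portion (€2,730,000) is divided at the children's generation into 5 shares of €546,000. Cormac, Samir, and Nadia each take €546,000. The 2 shares of the deceased (Bertrand and Kalinda) are combined into a pool of €1,092,000.
That pool (€1,092,000) is divided at the grandchildren's generation into 7 shares of €156,000. Flora, Carmen, Svea, Harun, Nkechi, and Paloma each take €156,000. The remaining share for the deceased Hamish (€156,000) is carried to the next generation.
That pool (€156,000) is divided at the great-grandchildren's generation equally among Soraya and Isolde: €78,000 each.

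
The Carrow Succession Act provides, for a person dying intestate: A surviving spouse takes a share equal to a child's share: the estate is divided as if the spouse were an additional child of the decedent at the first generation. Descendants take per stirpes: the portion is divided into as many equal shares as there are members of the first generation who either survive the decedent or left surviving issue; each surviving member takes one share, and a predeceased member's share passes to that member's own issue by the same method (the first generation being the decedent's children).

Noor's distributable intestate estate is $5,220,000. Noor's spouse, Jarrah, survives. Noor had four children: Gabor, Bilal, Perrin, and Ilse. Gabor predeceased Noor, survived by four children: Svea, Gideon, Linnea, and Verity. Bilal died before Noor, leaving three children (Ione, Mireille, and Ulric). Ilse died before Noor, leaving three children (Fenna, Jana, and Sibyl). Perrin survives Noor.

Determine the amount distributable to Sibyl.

The spouse counts as an additional share at the children's level, so there are 5 primary shares of $1,044,000. Jarrah takes one such share ($1,044,000).
The children's combined portion ($4,176,000) is divided into 4 shares of $1,044,000: Perrin takes $1,044,000; Gabor's $1,044,000 share passes to Gabor's issue; Bilal's $1,044,000 share passes to Bilal's issue; Ilse's $1,044,000 share passes to Ilse's issue.
Gabor's share ($1,044,000) is divided into 4 shares of $261,000: Svea, Gideon, Linnea, and Verity each take $261,000.
Bilal's share ($1,044,000) is divided into 3 shares of $348,000: Ione, Mireille, and Ulric each take $348,000.
Ilse's share ($1,044,000) is divided into 3 shares of $348,000: Fenna, Jana, and Sibyl each take $348,000.

Sibyl receives $348,000.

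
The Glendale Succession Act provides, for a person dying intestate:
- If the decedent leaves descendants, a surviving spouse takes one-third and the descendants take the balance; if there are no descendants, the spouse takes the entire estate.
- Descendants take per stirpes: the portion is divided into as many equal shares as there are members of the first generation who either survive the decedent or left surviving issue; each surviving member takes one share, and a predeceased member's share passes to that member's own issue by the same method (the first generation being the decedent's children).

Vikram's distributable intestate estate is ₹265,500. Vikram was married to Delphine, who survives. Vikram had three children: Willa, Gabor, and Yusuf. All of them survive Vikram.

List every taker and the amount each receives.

Delphine takes one-third of ₹265,500 = ₹88,500. The remaining ₹177,000 passes to the descendants.
The descendants' portion (₹177,000) is divided into 3 shares of ₹59,000: Willa, Gabor, and Yusuf each take ₹59,000.

Delphine: ₹88,500; Willa: ₹59,000; Gabor: ₹59,000; Yusuf: ₹59,000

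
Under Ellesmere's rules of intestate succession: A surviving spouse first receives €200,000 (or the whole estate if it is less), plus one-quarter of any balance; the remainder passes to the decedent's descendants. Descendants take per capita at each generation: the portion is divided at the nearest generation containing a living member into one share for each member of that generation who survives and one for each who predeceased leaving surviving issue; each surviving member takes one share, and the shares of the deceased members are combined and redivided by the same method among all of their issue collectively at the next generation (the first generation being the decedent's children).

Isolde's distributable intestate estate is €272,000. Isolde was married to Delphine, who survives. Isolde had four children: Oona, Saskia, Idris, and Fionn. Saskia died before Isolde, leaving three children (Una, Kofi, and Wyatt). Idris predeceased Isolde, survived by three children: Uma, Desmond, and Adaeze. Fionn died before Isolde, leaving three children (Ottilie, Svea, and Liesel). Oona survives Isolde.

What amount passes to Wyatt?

Delphine first takes €200,000, leaving a balance of €72,000. Delphine then takes one-quarter of the balance (€18,000), for a total of €218,000. The remaining €54,000 passes to the descendants.
The descendants' portion (€54,000) is divided at the children's generation into 4 shares of €13,500. Oona takes €13,500. The 3 shares of the deceased (Saskia, Idris, and Fionn) are combined into a pool of €40,500.
That pool (€40,500) is divided at the grandchildren's generation equally among Una, Kofi, Wyatt, Uma, Desmond, Adaeze, Ottilie, Svea, and Liesel: €4,500 each.

Wyatt receives €4,500.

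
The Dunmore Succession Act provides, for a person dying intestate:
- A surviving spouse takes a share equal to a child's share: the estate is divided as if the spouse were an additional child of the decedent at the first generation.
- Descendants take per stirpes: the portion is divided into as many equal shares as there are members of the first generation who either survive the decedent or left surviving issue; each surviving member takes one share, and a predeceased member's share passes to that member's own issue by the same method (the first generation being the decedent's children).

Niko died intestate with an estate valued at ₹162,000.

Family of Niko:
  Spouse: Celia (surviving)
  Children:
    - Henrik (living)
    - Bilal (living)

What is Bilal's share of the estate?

Bilal receives ₹54,000.

The spouse counts as an additional share at the children's level, so there are 3 primary shares of ₹54,000. Celia takes one such share (₹54,000).
The children's combined portion (₹108,000) is divided into 2 shares of ₹54,000: Henrik and Bilal each take ₹54,000.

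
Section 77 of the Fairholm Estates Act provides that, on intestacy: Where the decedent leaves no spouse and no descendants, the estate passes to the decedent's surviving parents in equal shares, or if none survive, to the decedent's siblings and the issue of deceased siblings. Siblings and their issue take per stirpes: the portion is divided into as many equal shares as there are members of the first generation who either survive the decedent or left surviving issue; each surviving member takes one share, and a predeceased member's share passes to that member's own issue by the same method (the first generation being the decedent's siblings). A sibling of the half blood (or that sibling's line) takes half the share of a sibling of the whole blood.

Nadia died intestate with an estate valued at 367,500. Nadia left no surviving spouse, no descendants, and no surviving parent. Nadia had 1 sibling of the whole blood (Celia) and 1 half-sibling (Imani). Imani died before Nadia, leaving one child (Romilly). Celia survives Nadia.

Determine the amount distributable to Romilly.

The entire 367,500 passes to the siblings and their issue.
Counting each half-blood sibling's line as half a unit, there are 3/2 units in 367,500, so one unit is 245,000. Whole-blood lines (Celia) take 245,000 each; half-blood lines (Imani) take 122,500 each.
Imani's share (122,500) passes entirely to Romilly.

Romilly receives 122,500.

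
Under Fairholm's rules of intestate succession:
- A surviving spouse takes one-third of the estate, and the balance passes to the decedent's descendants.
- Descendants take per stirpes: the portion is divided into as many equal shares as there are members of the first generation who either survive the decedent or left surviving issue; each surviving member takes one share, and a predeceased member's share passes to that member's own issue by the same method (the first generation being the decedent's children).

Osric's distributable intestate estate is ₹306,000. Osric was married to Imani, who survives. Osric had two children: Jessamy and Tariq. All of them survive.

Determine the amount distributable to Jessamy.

Imani takes one-third of ₹306,000 = ₹102,000. The remaining ₹204,000 passes to the descendants.
The descendants' portion (₹204,000) is divided into 2 shares of ₹102,000: Jessamy and Tariq each take ₹102,000.

Jessamy receives ₹102,000.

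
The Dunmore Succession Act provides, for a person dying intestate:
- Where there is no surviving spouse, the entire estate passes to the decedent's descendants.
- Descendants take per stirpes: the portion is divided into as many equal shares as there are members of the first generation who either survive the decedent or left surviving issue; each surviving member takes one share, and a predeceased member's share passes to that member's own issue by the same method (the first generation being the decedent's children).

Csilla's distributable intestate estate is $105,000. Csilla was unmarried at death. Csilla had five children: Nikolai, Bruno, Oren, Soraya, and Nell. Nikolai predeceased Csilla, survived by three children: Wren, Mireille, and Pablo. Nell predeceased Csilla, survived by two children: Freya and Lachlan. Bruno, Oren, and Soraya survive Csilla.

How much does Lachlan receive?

Lachlan receives $10,500.

The entire $105,000 passes to the descendants.
That amount ($105,000) is divided into 5 shares of $21,000: Bruno, Oren, and Soraya each take $21,000; Nikolai's $21,000 share passes to Nikolai's issue; Nell's $21,000 share passes to Nell's issue.
Nikolai's share ($21,000) is divided into 3 shares of $7,000: Wren, Mireille, and Pablo each take $7,000.
Nell's share ($21,000) is divided into 2 shares of $10,500: Freya and Lachlan each take $10,500.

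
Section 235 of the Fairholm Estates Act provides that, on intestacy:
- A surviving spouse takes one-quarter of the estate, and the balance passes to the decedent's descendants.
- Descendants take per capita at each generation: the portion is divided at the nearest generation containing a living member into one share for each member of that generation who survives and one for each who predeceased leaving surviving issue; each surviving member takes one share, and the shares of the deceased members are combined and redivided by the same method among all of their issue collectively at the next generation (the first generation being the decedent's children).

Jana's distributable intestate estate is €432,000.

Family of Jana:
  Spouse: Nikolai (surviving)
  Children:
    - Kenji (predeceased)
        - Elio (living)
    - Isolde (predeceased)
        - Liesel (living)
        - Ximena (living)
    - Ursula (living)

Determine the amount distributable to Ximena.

Nikolai takes one-quarter of €432,000 = €108,000. The remaining €324,000 passes to the descendants.
The descendants' portion (€324,000) is divided at the children's generation into 3 shares of €108,000. Ursula takes €108,000. The 2 shares of the deceased (Kenji and Isolde) are combined into a pool of €216,000.
That pool (€216,000) is divided at the grandchildren's generation equally among Elio, Liesel, and Ximena: €72,000 each.

Ximena receives €72,000.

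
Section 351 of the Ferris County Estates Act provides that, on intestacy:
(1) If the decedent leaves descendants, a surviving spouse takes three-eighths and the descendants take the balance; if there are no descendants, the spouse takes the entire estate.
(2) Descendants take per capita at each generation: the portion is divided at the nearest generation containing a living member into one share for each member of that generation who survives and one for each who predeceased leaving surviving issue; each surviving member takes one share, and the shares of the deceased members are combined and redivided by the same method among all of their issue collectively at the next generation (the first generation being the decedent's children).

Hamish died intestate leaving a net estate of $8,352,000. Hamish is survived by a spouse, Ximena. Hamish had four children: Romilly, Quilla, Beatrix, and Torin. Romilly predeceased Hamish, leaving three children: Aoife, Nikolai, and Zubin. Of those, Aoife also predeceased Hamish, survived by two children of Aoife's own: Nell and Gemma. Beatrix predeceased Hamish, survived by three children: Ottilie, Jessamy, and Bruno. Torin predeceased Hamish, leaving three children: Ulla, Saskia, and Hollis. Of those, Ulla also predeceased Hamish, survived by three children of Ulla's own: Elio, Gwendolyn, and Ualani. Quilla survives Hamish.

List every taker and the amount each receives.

Ximena: $3,132,000; Nell: $174,000; Gemma: $174,000; Nikolai: $435,000; Zubin: $435,000; Quilla: $1,305,000; Ottilie: $435,000; Jessamy: $435,000; Bruno: $435,000; Elio: $174,000; Gwendolyn: $174,000; Ualani: $174,000; Saskia: $435,000; Hollis: $435,000

Ximena takes three-eighths of $8,352,000 = $3,132,000. The remaining $5,220,000 passes to the descendants.
The descendants' portion ($5,220,000) is divided at the children's generation into 4 shares of $1,305,000. Quilla takes $1,305,000. The 3 shares of the deceased (Romilly, Beatrix, and Torin) are combined into a pool of $3,915,000.
That pool ($3,915,000) is divided at the grandchildren's generation into 9 shares of $435,000. Nikolai, Zubin, Ottilie, Jessamy, Bruno, Saskia, and Hollis each take $435,000. The 2 shares of the deceased (Aoife and Ulla) are combined into a pool of $870,000.
That pool ($870,000) is divided at the great-grandchildren's generation equally among Nell, Gemma, Elio, Gwendolyn, and Ualani: $174,000 each.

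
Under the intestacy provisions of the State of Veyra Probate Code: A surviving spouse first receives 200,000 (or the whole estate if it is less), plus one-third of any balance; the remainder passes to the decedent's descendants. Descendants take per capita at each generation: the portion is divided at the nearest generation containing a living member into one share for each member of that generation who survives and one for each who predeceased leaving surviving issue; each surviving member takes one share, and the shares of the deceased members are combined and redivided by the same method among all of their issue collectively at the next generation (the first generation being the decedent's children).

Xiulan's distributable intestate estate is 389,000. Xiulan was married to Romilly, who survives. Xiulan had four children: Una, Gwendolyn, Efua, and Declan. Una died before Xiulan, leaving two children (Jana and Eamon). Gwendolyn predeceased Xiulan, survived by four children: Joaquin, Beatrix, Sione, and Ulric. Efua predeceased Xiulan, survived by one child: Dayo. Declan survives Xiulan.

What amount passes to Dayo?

Romilly first takes 200,000, leaving a balance of 189,000. Romilly then takes one-third of the balance (63,000), for a total of 263,000. The remaining 126,000 passes to the descendants.
The descendants' portion (126,000) is divided at the children's generation into 4 shares of 31,500. Declan takes 31,500. The 3 shares of the deceased (Una, Gwendolyn, and Efua) are combined into a pool of 94,500.
That pool (94,500) is divided at the grandchildren's generation equally among Jana, Eamon, Joaquin, Beatrix, Sione, Ulric, and Dayo: 13,500 each.

Dayo receives 13,500.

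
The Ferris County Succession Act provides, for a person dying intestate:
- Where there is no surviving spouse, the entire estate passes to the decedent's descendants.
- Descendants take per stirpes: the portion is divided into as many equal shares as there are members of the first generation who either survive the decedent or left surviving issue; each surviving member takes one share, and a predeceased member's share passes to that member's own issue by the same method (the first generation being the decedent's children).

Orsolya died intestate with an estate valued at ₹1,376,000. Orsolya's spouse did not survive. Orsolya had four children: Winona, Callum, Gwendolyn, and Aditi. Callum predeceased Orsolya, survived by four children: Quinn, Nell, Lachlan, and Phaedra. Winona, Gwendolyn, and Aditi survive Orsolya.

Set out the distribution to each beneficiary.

Winona: ₹344,000; Quinn: ₹86,000; Nell: ₹86,000; Lachlan: ₹86,000; Phaedra: ₹86,000; Gwendolyn: ₹344,000; Aditi: ₹344,000

The entire ₹1,376,000 passes to the descendants.
That amount (₹1,376,000) is divided into 4 shares of ₹344,000: Winona, Gwendolyn, and Aditi each take ₹344,000; Callum's ₹344,000 share passes to Callum's issue.
Callum's share (₹344,000) is divided into 4 shares of ₹86,000: Quinn, Nell, Lachlan, and Phaedra each take ₹86,000.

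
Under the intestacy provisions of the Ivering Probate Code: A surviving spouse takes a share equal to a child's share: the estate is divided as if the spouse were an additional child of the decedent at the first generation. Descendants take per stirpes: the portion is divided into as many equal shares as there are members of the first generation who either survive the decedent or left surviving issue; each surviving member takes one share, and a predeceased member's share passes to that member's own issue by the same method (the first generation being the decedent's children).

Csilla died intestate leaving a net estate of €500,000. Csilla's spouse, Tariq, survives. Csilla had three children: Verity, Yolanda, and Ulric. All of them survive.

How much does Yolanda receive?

Yolanda receives €125,000.

The spouse counts as an additional share at the children's level, so there are 4 primary shares of €125,000. Tariq takes one such share (€125,000).
The children's combined portion (€375,000) is divided into 3 shares of €125,000: Verity, Yolanda, and Ulric each take €125,000.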